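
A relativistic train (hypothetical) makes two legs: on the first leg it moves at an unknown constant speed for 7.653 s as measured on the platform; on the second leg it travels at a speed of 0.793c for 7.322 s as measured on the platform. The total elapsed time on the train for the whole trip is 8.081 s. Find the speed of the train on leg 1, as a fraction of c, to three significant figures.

β = 0.881

Leg 1: speed unknown; τ_1 = 7.653/γ_1.
Leg 2: γ = 1/√(1 − 0.793²) = 1/√0.3712 = 1.641; τ_2 = 7.322/1.641 = 4.461 s.
Total proper time: τ_1 + 4.461 = 8.081, so τ_1 = 8.081 − 4.461 = 3.620 s.
γ_1 = 7.653/3.620 = 2.114; β = √(1 − 1/γ²) = √0.7762.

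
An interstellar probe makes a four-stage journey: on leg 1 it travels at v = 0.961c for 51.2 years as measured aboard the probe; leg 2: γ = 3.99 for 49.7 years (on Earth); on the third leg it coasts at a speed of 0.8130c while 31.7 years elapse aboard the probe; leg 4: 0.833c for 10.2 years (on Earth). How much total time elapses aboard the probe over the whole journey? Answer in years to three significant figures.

τ = 101 years

Leg 1: 51.2 years is already measured aboard the probe.
Leg 2: γ = 3.99; τ_2 = 49.7/3.990 = 12.46 years.
Leg 3: 31.7 years is already measured aboard the probe.
Leg 4: γ = 1/√(1 − 0.833²) = 1/√0.3061 = 1.807; τ_4 = 10.2/1.807 = 5.643 years.
Total: 51.20 + 12.46 + 31.70 + 5.643 years.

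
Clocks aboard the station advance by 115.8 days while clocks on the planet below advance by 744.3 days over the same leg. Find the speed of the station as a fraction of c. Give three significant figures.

The proper time is measured aboard the station (both events occur at the station's location); Δt is measured on the planet below. γ = Δt/τ = 744.3/115.8 = 6.427.
β = √(1 − 1/γ²) = √(1 − 0.02421) = √0.9758

v = 0.988c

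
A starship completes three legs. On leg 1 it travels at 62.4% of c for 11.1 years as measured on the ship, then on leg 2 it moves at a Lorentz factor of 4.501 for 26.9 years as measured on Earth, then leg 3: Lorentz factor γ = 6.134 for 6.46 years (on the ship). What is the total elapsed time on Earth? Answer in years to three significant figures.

Leg 1: β = 0.624; γ = 1/√(1 − 0.624²) = 1/√0.6106 = 1.280; Δt_1 = 1.280 × 11.1 = 14.20 years.
Leg 2: 26.9 years is already measured on Earth.
Leg 3: γ = 6.134; Δt_3 = 6.134 × 6.46 = 39.63 years.
Total: 14.20 + 26.90 + 39.63 years.

Δt = 80.7 years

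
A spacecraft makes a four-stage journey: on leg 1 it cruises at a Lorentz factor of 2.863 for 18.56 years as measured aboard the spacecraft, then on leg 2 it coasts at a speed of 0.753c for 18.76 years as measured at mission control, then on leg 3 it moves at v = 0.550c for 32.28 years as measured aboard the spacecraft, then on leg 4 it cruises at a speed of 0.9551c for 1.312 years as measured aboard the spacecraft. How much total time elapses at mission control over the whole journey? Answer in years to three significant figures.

Δt = 115 years

Leg 1: γ = 2.863; Δt_1 = 2.863 × 18.56 = 53.14 years.
Leg 2: 18.76 years is already measured at mission control.
Leg 3: γ = 1/√(1 − 0.550²) = 1/√0.6975 = 1.197; Δt_3 = 1.197 × 32.28 = 38.65 years.
Leg 4: γ = 1/√(1 − 0.9551²) = 1/√0.08778 = 3.375; Δt_4 = 3.375 × 1.312 = 4.428 years.
Total: 53.14 + 18.76 + 38.65 + 4.428 years.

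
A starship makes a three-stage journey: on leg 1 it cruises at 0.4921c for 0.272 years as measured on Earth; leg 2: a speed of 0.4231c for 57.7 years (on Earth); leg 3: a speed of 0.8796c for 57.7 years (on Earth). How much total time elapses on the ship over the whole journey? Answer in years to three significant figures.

τ = 80.0 years

Leg 1: γ = 1/√(1 − 0.4921²) = 1/√0.7578 = 1.149; τ_1 = 0.272/1.149 = 0.2368 years.
Leg 2: γ = 1/√(1 − 0.4231²) = 1/√0.8210 = 1.104; τ_2 = 57.7/1.104 = 52.28 years.
Leg 3: γ = 1/√(1 − 0.8796²) = 1/√0.2263 = 2.102; τ_3 = 57.7/2.102 = 27.45 years.
Total: 0.2368 + 52.28 + 27.45 years.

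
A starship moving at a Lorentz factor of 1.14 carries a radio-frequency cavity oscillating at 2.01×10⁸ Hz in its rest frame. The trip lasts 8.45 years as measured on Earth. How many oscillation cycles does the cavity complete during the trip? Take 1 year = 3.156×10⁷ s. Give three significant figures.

N = 4.70×10¹⁶

γ = 1.14
The oscillator's own cycle count is N = f × τ where τ is the proper time on the ship. τ = Δt/γ = 8.45/1.140 = 7.412 years = 2.339×10⁸ s.
N = 2.01×10⁸ × 2.339×10⁸ = 4.702×10¹⁶.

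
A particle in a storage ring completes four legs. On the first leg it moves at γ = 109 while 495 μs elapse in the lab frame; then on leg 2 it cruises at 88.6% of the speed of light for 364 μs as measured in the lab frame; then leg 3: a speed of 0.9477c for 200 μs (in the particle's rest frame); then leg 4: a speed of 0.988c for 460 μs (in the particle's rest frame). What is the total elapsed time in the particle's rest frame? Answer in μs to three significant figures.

τ = 833 μs

Leg 1: γ = 109; τ_1 = 495/109.0 = 4.541 μs.
Leg 2: β = 0.886; γ = 1/√(1 − 0.886²) = 1/√0.2150 = 2.157; τ_2 = 364/2.157 = 168.8 μs.
Leg 3: 200 μs is already measured in the particle's rest frame.
Leg 4: 460 μs is already measured in the particle's rest frame.
Total: 4.541 + 168.8 + 200.0 + 460.0 μs.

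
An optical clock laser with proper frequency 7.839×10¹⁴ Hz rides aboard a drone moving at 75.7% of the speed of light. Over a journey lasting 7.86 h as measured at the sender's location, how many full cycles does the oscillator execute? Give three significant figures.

N = 1.45×10¹⁹

β = 0.757; γ = 1/√(1 − 0.757²) = 1/√0.4270 = 1.530
The oscillator's own cycle count is N = f × τ where τ is the proper time aboard the drone. τ = Δt/γ = 7.86/1.530 = 5.136 h = 1.849×10⁴ s.
N = 7.839×10¹⁴ × 1.849×10⁴ = 1.449×10¹⁹.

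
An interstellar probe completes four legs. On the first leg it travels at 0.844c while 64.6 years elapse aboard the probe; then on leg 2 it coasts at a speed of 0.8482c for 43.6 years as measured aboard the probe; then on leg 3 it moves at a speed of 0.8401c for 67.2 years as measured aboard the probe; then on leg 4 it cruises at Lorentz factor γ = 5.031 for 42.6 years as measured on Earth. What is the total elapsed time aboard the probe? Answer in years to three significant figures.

Leg 1: 64.6 years is already measured aboard the probe.
Leg 2: 43.6 years is already measured aboard the probe.
Leg 3: 67.2 years is already measured aboard the probe.
Leg 4: γ = 5.031; τ_4 = 42.6/5.031 = 8.468 years.
Total: 64.60 + 43.60 + 67.20 + 8.468 years.

τ = 184 years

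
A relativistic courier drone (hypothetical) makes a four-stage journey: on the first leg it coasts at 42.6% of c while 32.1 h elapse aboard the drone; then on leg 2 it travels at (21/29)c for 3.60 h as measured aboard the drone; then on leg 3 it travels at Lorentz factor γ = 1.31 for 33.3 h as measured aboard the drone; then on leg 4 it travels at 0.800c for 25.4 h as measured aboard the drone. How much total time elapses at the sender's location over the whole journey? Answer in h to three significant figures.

Leg 1: β = 0.426; γ = 1/√(1 − 0.426²) = 1/√0.8185 = 1.105; Δt_1 = 1.105 × 32.1 = 35.48 h.
Leg 2: γ = 1/√(1 − (21/29)²) = 29/20 = 1.450; Δt_2 = 1.450 × 3.60 = 5.220 h.
Leg 3: γ = 1.31; Δt_3 = 1.310 × 33.3 = 43.62 h.
Leg 4: γ = 1/√(1 − 0.800²) = 5/3 ≈ 1.667; Δt_4 = 1.667 × 25.4 = 42.33 h.
Total: 35.48 + 5.220 + 43.62 + 42.33 h.

Δt = 127 h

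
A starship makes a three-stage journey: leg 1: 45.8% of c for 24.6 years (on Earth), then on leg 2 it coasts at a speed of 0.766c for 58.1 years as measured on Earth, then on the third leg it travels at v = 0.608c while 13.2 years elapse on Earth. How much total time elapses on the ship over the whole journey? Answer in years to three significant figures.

Leg 1: β = 0.458; γ = 1/√(1 − 0.458²) = 1/√0.7902 = 1.125; τ_1 = 24.6/1.125 = 21.87 years.
Leg 2: γ = 1/√(1 − 0.766²) = 1/√0.4132 = 1.556; τ_2 = 58.1/1.556 = 37.35 years.
Leg 3: γ = 1/√(1 − 0.608²) = 1/√0.6303 = 1.260; τ_3 = 13.2/1.260 = 10.48 years.
Total: 21.87 + 37.35 + 10.48 years.

τ = 69.7 years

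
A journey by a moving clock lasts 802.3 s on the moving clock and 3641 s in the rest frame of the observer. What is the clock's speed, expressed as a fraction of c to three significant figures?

The proper time is measured on the moving clock (both events occur at the clock's location); Δt is measured in the rest frame of the observer. γ = Δt/τ = 3641/802.3 = 4.538.
β = √(1 − 1/γ²) = √(1 − 0.04855) = √0.9514

β = 0.975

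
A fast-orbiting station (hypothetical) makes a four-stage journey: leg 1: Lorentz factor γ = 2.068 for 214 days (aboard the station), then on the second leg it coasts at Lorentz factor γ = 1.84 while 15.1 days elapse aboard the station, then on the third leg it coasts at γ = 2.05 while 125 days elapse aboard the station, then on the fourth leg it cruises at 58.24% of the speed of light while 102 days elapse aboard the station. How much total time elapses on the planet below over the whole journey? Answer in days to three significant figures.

Leg 1: γ = 2.068; Δt_1 = 2.068 × 214 = 442.6 days.
Leg 2: γ = 1.84; Δt_2 = 1.840 × 15.1 = 27.78 days.
Leg 3: γ = 2.05; Δt_3 = 2.050 × 125 = 256.3 days.
Leg 4: β = 0.5824; γ = 1/√(1 − 0.5824²) = 1/√0.6608 = 1.230; Δt_4 = 1.230 × 102 = 125.5 days.
Total: 442.6 + 27.78 + 256.3 + 125.5 days.

Δt = 852 days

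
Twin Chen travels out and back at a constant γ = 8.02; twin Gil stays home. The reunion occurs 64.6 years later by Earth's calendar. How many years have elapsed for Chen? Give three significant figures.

τ = 8.05 years

γ = 8.02
Chen's clock measures proper time along the trip: τ = Δt/γ = 64.6/8.020 years.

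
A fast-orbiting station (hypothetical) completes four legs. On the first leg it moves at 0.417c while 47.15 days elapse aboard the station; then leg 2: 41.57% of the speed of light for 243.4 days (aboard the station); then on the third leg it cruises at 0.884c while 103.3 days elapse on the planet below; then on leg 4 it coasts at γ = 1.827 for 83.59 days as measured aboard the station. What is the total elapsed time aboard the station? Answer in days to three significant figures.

Leg 1: 47.15 days is already measured aboard the station.
Leg 2: 243.4 days is already measured aboard the station.
Leg 3: γ = 1/√(1 − 0.884²) = 1/√0.2185 = 2.139; τ_3 = 103.3/2.139 = 48.29 days.
Leg 4: 83.59 days is already measured aboard the station.
Total: 47.15 + 243.4 + 48.29 + 83.59 days.

τ = 422 days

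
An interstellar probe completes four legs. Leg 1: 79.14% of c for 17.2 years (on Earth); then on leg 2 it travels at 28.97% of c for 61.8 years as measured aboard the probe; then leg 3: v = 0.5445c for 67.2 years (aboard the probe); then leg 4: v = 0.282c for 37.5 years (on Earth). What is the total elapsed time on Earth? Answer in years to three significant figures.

Leg 1: 17.2 years is already measured on Earth.
Leg 2: β = 0.2897; γ = 1/√(1 − 0.2897²) = 1/√0.9161 = 1.045; Δt_2 = 1.045 × 61.8 = 64.57 years.
Leg 3: γ = 1/√(1 − 0.5445²) = 1/√0.7035 = 1.192; Δt_3 = 1.192 × 67.2 = 80.12 years.
Leg 4: 37.5 years is already measured on Earth.
Total: 17.20 + 64.57 + 80.12 + 37.50 years.

Δt = 199 years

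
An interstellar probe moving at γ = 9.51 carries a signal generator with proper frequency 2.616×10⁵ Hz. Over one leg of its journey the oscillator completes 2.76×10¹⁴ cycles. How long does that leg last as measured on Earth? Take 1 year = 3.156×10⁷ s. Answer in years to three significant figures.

Δt = 318 years

γ = 9.51
Proper time for N cycles: τ = N/f = 2.76×10¹⁴/(2.616×10⁵) = 1.055×10⁹ s = 33.43 years.
Lab-frame duration Δt = γτ = 9.510 × 33.43 = 317.9 years.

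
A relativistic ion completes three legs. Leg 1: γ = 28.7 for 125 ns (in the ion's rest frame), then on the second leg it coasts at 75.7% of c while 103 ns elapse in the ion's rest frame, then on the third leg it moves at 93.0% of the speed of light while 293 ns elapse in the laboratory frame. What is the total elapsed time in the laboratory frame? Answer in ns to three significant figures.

Leg 1: γ = 28.7; Δt_1 = 28.70 × 125 = 3587 ns.
Leg 2: β = 0.757; γ = 1/√(1 − 0.757²) = 1/√0.4270 = 1.530; Δt_2 = 1.530 × 103 = 157.6 ns.
Leg 3: 293 ns is already measured in the laboratory frame.
Total: 3587 + 157.6 + 293.0 ns.

Δt = 4040 ns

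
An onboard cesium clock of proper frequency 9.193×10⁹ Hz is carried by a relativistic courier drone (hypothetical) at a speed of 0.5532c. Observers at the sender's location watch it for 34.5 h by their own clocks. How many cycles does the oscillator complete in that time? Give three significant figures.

γ = 1/√(1 − 0.5532²) = 1/√0.6940 = 1.200
During 34.5 h of lab time, the oscillator's proper time advances by τ = Δt/γ = 34.5/1.200 = 28.74 h = 1.035×10⁵ s.
N = f × τ = 9.193×10⁹ × 1.035×10⁵ = 9.512×10¹⁴.

N = 9.51×10¹⁴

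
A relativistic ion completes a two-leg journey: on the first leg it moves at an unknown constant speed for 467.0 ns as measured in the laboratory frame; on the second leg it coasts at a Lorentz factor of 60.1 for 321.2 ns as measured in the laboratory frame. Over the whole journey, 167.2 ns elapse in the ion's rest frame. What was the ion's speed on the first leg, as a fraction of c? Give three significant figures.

Leg 1: speed unknown; τ_1 = 467.0/γ_1.
Leg 2: γ = 60.1; τ_2 = 321.2/60.10 = 5.344 ns.
Total proper time: τ_1 + 5.344 = 167.2, so τ_1 = 167.2 − 5.344 = 161.9 ns.
γ_1 = 467.0/161.9 = 2.885; β = √(1 − 1/γ²) = √0.8799.

β = 0.938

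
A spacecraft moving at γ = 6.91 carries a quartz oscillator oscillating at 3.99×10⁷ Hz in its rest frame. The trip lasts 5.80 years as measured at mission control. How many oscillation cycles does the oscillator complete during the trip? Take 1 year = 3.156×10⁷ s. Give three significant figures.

N = 1.06×10¹⁵

γ = 6.91
The oscillator's own cycle count is N = f × τ where τ is the proper time aboard the spacecraft. τ = Δt/γ = 5.80/6.910 = 0.8394 years = 2.649×10⁷ s.
N = 3.99×10⁷ × 2.649×10⁷ = 1.057×10¹⁵.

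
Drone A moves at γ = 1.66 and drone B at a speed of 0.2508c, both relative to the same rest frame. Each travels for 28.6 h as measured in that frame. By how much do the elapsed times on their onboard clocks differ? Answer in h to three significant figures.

A: γ = 1.66; τ_A = 28.6/1.660 = 17.23 h.
B: γ = 1/√(1 − 0.2508²) = 1/√0.9371 = 1.033; τ_B = 28.6/1.033 = 27.69 h.

|τ_A − τ_B| = 10.5 h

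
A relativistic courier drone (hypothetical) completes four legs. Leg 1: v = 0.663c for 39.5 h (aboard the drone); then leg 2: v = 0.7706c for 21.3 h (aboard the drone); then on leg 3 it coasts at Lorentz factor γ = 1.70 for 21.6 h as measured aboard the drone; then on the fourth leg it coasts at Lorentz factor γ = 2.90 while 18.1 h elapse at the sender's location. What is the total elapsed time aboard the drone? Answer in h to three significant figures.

τ = 88.6 h

Leg 1: 39.5 h is already measured aboard the drone.
Leg 2: 21.3 h is already measured aboard the drone.
Leg 3: 21.6 h is already measured aboard the drone.
Leg 4: γ = 2.90; τ_4 = 18.1/2.900 = 6.241 h.
Total: 39.50 + 21.30 + 21.60 + 6.241 h.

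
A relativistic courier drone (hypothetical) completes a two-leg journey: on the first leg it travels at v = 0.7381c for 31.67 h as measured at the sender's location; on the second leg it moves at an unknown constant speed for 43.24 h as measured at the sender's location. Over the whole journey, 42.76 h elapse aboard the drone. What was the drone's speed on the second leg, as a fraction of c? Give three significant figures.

β = 0.869

Leg 1: γ = 1/√(1 − 0.7381²) = 1/√0.4552 = 1.482; τ_1 = 31.67/1.482 = 21.37 h.
Leg 2: speed unknown; τ_2 = 43.24/γ_2.
Total proper time: 21.37 + τ_2 = 42.76, so τ_2 = 42.76 − 21.37 = 21.39 h.
γ_2 = 43.24/21.39 = 2.021; β = √(1 − 1/γ²) = √0.7552.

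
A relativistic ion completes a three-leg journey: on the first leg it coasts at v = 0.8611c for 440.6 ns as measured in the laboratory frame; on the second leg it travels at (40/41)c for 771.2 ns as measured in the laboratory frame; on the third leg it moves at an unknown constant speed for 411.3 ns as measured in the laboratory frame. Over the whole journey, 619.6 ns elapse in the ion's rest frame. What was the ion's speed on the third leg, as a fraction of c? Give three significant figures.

Leg 1: γ = 1/√(1 − 0.8611²) = 1/√0.2585 = 1.967; τ_1 = 440.6/1.967 = 224.0 ns.
Leg 2: γ = 1/√(1 − (40/41)²) = 41/9 ≈ 4.556; τ_2 = 771.2/4.556 = 169.3 ns.
Leg 3: speed unknown; τ_3 = 411.3/γ_3.
Total proper time: 224.0 + 169.3 + τ_3 = 619.6, so τ_3 = 619.6 − 393.3 = 226.3 ns.
γ_3 = 411.3/226.3 = 1.818; β = √(1 − 1/γ²) = √0.6973.

β = 0.835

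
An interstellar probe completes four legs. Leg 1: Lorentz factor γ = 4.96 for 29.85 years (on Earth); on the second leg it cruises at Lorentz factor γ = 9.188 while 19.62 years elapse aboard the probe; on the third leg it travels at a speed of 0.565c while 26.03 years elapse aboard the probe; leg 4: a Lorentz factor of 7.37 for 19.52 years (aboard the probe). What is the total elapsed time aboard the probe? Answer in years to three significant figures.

τ = 71.2 years

Leg 1: γ = 4.96; τ_1 = 29.85/4.960 = 6.018 years.
Leg 2: 19.62 years is already measured aboard the probe.
Leg 3: 26.03 years is already measured aboard the probe.
Leg 4: 19.52 years is already measured aboard the probe.
Total: 6.018 + 19.62 + 26.03 + 19.52 years.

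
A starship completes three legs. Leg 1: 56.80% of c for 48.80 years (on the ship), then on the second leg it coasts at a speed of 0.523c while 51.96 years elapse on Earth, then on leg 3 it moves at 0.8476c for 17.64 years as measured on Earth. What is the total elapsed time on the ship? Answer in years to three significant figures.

τ = 102 years

Leg 1: 48.80 years is already measured on the ship.
Leg 2: γ = 1/√(1 − 0.523²) = 1/√0.7265 = 1.173; τ_2 = 51.96/1.173 = 44.29 years.
Leg 3: γ = 1/√(1 − 0.8476²) = 1/√0.2816 = 1.885; τ_3 = 17.64/1.885 = 9.360 years.
Total: 48.80 + 44.29 + 9.360 years.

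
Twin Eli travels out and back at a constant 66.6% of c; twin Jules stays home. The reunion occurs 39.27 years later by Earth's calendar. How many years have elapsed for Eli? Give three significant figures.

τ = 29.3 years

β = 0.666; γ = 1/√(1 − 0.666²) = 1/√0.5564 = 1.341
Eli's clock measures proper time along the trip: τ = Δt/γ = 39.27/1.341 years.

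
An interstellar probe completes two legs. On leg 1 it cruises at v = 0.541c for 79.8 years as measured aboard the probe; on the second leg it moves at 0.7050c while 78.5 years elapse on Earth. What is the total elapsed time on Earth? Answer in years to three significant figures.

Δt = 173 years

Leg 1: γ = 1/√(1 − 0.541²) = 1/√0.7073 = 1.189; Δt_1 = 1.189 × 79.8 = 94.88 years.
Leg 2: 78.5 years is already measured on Earth.
Total: 94.88 + 78.50 years.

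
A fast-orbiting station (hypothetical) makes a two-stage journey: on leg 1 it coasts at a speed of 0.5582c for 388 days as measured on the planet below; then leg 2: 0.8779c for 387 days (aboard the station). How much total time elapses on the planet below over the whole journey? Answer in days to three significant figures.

Leg 1: 388 days is already measured on the planet below.
Leg 2: γ = 1/√(1 − 0.8779²) = 1/√0.2293 = 2.088; Δt_2 = 2.088 × 387 = 808.2 days.
Total: 388.0 + 808.2 days.

Δt = 1200 days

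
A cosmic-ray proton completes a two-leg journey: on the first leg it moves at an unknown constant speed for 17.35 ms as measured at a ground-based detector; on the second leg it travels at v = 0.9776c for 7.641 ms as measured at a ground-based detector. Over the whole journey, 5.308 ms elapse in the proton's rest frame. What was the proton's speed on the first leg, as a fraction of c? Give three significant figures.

Leg 1: speed unknown; τ_1 = 17.35/γ_1.
Leg 2: γ = 1/√(1 − 0.9776²) = 1/√0.04430 = 4.751; τ_2 = 7.641/4.751 = 1.608 ms.
Total proper time: τ_1 + 1.608 = 5.308, so τ_1 = 5.308 − 1.608 = 3.700 ms.
γ_1 = 17.35/3.700 = 4.689; β = √(1 − 1/γ²) = √0.9545.

β = 0.977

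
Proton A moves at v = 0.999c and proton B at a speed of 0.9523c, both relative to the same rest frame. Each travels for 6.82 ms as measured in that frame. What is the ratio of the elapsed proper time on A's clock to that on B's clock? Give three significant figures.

τ_A/τ_B = 0.147

A: γ = 1/√(1 − 0.999²) = 1/√0.001999 = 22.37. B: γ = 1/√(1 − 0.9523²) = 1/√0.09312 = 3.277.
τ_A/τ_B = γ_B/γ_A = 3.277/22.37 = 0.1465, so τ_A/τ_B = 0.1465.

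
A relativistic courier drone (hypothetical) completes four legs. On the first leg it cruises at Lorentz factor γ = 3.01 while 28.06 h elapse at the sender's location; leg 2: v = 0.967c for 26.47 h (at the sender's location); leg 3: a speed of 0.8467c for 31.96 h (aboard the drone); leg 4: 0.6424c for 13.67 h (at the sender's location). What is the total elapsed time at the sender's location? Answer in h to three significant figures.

Δt = 128 h

Leg 1: 28.06 h is already measured at the sender's location.
Leg 2: 26.47 h is already measured at the sender's location.
Leg 3: γ = 1/√(1 − 0.8467²) = 1/√0.2831 = 1.879; Δt_3 = 1.879 × 31.96 = 60.07 h.
Leg 4: 13.67 h is already measured at the sender's location.
Total: 28.06 + 26.47 + 60.07 + 13.67 h.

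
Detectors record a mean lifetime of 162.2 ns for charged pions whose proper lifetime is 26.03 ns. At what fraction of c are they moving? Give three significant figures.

v = 0.987c

γ = Δt/τ₀ = 162.2/26.03 = 6.231
β = √(1 − 1/γ²) = √(1 − 0.02575) = √0.9742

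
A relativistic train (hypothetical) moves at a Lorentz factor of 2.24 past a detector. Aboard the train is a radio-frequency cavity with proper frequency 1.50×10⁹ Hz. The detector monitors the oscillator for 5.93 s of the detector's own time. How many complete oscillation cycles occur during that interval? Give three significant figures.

N = 3.97×10⁹

γ = 2.24
During 5.93 s of lab time, the oscillator's proper time advances by τ = Δt/γ = 5.93/2.240 = 2.647 s = 2.647×10⁰ s.
N = f × τ = 1.50×10⁹ × 2.647×10⁰ = 3.971×10⁹.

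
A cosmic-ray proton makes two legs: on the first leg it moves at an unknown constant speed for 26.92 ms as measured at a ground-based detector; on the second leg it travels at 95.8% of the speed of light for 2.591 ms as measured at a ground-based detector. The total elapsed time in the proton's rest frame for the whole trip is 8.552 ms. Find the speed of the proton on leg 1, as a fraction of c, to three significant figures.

β = 0.957

Leg 1: speed unknown; τ_1 = 26.92/γ_1.
Leg 2: β = 0.958; γ = 1/√(1 − 0.958²) = 1/√0.08224 = 3.487; τ_2 = 2.591/3.487 = 0.7430 ms.
Total proper time: τ_1 + 0.7430 = 8.552, so τ_1 = 8.552 − 0.7430 = 7.809 ms.
γ_1 = 26.92/7.809 = 3.447; β = √(1 − 1/γ²) = √0.9159.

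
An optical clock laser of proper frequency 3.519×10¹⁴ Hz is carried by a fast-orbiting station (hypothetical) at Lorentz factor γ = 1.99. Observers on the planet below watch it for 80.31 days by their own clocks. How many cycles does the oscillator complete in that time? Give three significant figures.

N = 1.23×10²¹

γ = 1.99
During 80.31 days of lab time, the oscillator's proper time advances by τ = Δt/γ = 80.31/1.990 = 40.36 days = 3.487×10⁶ s.
N = f × τ = 3.519×10¹⁴ × 3.487×10⁶ = 1.227×10²¹.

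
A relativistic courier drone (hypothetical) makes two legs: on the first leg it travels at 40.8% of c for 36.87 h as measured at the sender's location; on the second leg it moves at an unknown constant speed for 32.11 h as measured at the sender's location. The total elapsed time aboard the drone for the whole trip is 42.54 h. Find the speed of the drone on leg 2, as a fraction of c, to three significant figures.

β = 0.961

Leg 1: β = 0.408; γ = 1/√(1 − 0.408²) = 1/√0.8335 = 1.095; τ_1 = 36.87/1.095 = 33.66 h.
Leg 2: speed unknown; τ_2 = 32.11/γ_2.
Total proper time: 33.66 + τ_2 = 42.54, so τ_2 = 42.54 − 33.66 = 8.878 h.
γ_2 = 32.11/8.878 = 3.617; β = √(1 − 1/γ²) = √0.9235.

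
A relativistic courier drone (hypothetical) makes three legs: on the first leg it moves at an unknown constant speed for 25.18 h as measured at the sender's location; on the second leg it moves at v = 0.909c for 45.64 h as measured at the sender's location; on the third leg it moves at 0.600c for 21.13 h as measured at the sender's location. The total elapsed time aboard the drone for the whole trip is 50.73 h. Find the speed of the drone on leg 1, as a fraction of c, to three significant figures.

β = 0.809

Leg 1: speed unknown; τ_1 = 25.18/γ_1.
Leg 2: γ = 1/√(1 − 0.909²) = 1/√0.1737 = 2.399; τ_2 = 45.64/2.399 = 19.02 h.
Leg 3: γ = 1/√(1 − 0.600²) = 5/4 = 1.250; τ_3 = 21.13/1.250 = 16.90 h.
Total proper time: τ_1 + 19.02 + 16.90 = 50.73, so τ_1 = 50.73 − 35.93 = 14.80 h.
γ_1 = 25.18/14.80 = 1.701; β = √(1 − 1/γ²) = √0.6544.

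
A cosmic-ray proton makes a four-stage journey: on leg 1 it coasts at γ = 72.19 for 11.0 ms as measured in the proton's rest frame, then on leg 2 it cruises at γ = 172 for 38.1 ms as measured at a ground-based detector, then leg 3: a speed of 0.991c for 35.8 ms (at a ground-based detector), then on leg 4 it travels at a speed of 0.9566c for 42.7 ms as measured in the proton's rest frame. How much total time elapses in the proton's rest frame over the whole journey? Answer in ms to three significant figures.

Leg 1: 11.0 ms is already measured in the proton's rest frame.
Leg 2: γ = 172; τ_2 = 38.1/172.0 = 0.2215 ms.
Leg 3: γ = 1/√(1 − 0.991²) = 1/√0.01792 = 7.470; τ_3 = 35.8/7.470 = 4.792 ms.
Leg 4: 42.7 ms is already measured in the proton's rest frame.
Total: 11.00 + 0.2215 + 4.792 + 42.70 ms.

τ = 58.7 ms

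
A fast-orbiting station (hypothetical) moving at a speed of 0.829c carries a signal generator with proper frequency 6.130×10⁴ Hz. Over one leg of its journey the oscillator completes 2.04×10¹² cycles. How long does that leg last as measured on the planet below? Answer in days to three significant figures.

γ = 1/√(1 − 0.829²) = 1/√0.3128 = 1.788
Proper time for N cycles: τ = N/f = 2.04×10¹²/(6.130×10⁴) = 3.328×10⁷ s = 385.2 days.
Lab-frame duration Δt = γτ = 1.788 × 385.2 = 688.7 days.

Δt = 689 days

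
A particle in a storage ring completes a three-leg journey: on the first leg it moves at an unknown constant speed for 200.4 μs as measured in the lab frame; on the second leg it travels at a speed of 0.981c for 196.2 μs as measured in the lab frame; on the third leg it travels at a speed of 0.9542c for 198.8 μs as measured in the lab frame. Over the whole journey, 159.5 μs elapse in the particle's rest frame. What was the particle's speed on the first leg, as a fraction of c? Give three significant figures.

Leg 1: speed unknown; τ_1 = 200.4/γ_1.
Leg 2: γ = 1/√(1 − 0.981²) = 1/√0.03764 = 5.154; τ_2 = 196.2/5.154 = 38.06 μs.
Leg 3: γ = 1/√(1 − 0.9542²) = 1/√0.08950 = 3.343; τ_3 = 198.8/3.343 = 59.47 μs.
Total proper time: τ_1 + 38.06 + 59.47 = 159.5, so τ_1 = 159.5 − 97.54 = 61.96 μs.
γ_1 = 200.4/61.96 = 3.234; β = √(1 − 1/γ²) = √0.9044.

β = 0.951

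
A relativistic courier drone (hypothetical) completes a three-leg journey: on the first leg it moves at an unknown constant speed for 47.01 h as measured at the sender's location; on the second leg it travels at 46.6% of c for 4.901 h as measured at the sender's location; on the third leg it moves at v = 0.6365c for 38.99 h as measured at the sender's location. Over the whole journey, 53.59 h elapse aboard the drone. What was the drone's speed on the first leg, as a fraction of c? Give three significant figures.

β = 0.913

Leg 1: speed unknown; τ_1 = 47.01/γ_1.
Leg 2: β = 0.466; γ = 1/√(1 − 0.466²) = 1/√0.7828 = 1.130; τ_2 = 4.901/1.130 = 4.336 h.
Leg 3: γ = 1/√(1 − 0.6365²) = 1/√0.5949 = 1.297; τ_3 = 38.99/1.297 = 30.07 h.
Total proper time: τ_1 + 4.336 + 30.07 = 53.59, so τ_1 = 53.59 − 34.41 = 19.18 h.
γ_1 = 47.01/19.18 = 2.451; β = √(1 − 1/γ²) = √0.8335.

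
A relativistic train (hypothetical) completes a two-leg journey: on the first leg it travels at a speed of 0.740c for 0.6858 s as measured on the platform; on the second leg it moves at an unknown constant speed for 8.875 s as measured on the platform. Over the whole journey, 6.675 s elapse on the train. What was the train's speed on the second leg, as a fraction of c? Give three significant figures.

Leg 1: γ = 1/√(1 − 0.740²) = 1/√0.4524 = 1.487; τ_1 = 0.6858/1.487 = 0.4613 s.
Leg 2: speed unknown; τ_2 = 8.875/γ_2.
Total proper time: 0.4613 + τ_2 = 6.675, so τ_2 = 6.675 − 0.4613 = 6.214 s.
γ_2 = 8.875/6.214 = 1.428; β = √(1 − 1/γ²) = √0.5098.

β = 0.714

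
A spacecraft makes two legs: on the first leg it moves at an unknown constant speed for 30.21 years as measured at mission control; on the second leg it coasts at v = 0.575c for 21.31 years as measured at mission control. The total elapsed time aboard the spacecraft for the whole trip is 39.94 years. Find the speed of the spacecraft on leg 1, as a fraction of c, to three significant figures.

Leg 1: speed unknown; τ_1 = 30.21/γ_1.
Leg 2: γ = 1/√(1 − 0.575²) = 1/√0.6694 = 1.222; τ_2 = 21.31/1.222 = 17.43 years.
Total proper time: τ_1 + 17.43 = 39.94, so τ_1 = 39.94 − 17.43 = 22.51 years.
γ_1 = 30.21/22.51 = 1.342; β = √(1 − 1/γ²) = √0.4450.

β = 0.667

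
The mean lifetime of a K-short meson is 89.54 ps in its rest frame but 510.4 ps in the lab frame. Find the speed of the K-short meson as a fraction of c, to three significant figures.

γ = Δt/τ₀ = 510.4/89.54 = 5.700
β = √(1 − 1/γ²) = √(1 − 0.03078) = √0.9692

β = 0.984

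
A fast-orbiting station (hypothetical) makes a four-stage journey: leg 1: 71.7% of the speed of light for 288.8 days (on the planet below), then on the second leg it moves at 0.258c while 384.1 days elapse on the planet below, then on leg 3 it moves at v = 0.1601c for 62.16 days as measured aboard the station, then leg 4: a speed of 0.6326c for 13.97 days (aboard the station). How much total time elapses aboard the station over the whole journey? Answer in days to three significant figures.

Leg 1: β = 0.717; γ = 1/√(1 − 0.717²) = 1/√0.4859 = 1.435; τ_1 = 288.8/1.435 = 201.3 days.
Leg 2: γ = 1/√(1 − 0.258²) = 1/√0.9334 = 1.035; τ_2 = 384.1/1.035 = 371.1 days.
Leg 3: 62.16 days is already measured aboard the station.
Leg 4: 13.97 days is already measured aboard the station.
Total: 201.3 + 371.1 + 62.16 + 13.97 days.

τ = 649 days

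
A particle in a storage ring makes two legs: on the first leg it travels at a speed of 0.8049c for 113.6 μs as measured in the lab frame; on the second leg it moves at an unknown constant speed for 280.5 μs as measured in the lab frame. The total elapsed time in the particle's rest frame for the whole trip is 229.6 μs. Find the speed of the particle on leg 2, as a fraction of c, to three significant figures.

Leg 1: γ = 1/√(1 − 0.8049²) = 1/√0.3521 = 1.685; τ_1 = 113.6/1.685 = 67.41 μs.
Leg 2: speed unknown; τ_2 = 280.5/γ_2.
Total proper time: 67.41 + τ_2 = 229.6, so τ_2 = 229.6 − 67.41 = 162.2 μs.
γ_2 = 280.5/162.2 = 1.729; β = √(1 − 1/γ²) = √0.6657.

β = 0.816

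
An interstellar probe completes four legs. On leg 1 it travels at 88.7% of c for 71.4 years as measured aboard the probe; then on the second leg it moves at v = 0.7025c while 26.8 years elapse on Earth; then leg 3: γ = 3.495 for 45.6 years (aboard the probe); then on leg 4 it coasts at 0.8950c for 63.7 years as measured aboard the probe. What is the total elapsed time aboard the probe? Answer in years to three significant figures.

τ = 200 years

Leg 1: 71.4 years is already measured aboard the probe.
Leg 2: γ = 1/√(1 − 0.7025²) = 1/√0.5065 = 1.405; τ_2 = 26.8/1.405 = 19.07 years.
Leg 3: 45.6 years is already measured aboard the probe.
Leg 4: 63.7 years is already measured aboard the probe.
Total: 71.40 + 19.07 + 45.60 + 63.70 years.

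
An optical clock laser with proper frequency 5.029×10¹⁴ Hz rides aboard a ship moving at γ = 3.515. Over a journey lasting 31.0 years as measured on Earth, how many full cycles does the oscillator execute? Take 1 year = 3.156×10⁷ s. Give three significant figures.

N = 1.40×10²³

γ = 3.515
The oscillator's own cycle count is N = f × τ where τ is the proper time on the ship. τ = Δt/γ = 31.0/3.515 = 8.819 years = 2.783×10⁸ s.
N = 5.029×10¹⁴ × 2.783×10⁸ = 1.400×10²³.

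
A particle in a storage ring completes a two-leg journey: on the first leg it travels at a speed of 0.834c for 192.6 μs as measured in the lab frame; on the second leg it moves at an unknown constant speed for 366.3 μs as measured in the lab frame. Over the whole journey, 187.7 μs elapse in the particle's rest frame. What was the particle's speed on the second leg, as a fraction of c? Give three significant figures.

Leg 1: γ = 1/√(1 − 0.834²) = 1/√0.3044 = 1.812; τ_1 = 192.6/1.812 = 106.3 μs.
Leg 2: speed unknown; τ_2 = 366.3/γ_2.
Total proper time: 106.3 + τ_2 = 187.7, so τ_2 = 187.7 − 106.3 = 81.43 μs.
γ_2 = 366.3/81.43 = 4.498; β = √(1 − 1/γ²) = √0.9506.

β = 0.975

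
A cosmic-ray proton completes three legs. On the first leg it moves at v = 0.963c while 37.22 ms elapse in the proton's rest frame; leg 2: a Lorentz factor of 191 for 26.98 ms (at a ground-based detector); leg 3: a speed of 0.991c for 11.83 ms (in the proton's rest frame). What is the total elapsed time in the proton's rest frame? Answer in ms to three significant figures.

Leg 1: 37.22 ms is already measured in the proton's rest frame.
Leg 2: γ = 191; τ_2 = 26.98/191.0 = 0.1413 ms.
Leg 3: 11.83 ms is already measured in the proton's rest frame.
Total: 37.22 + 0.1413 + 11.83 ms.

τ = 49.2 ms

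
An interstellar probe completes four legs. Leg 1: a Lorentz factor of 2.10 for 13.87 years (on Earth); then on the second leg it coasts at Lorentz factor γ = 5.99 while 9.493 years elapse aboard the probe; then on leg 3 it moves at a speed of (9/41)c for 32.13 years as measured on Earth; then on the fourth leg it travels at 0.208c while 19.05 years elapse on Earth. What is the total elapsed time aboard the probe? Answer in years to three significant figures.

τ = 66.1 years

Leg 1: γ = 2.10; τ_1 = 13.87/2.100 = 6.605 years.
Leg 2: 9.493 years is already measured aboard the probe.
Leg 3: γ = 1/√(1 − (9/41)²) = 41/40 = 1.025; τ_3 = 32.13/1.025 = 31.35 years.
Leg 4: γ = 1/√(1 − 0.208²) = 1/√0.9567 = 1.022; τ_4 = 19.05/1.022 = 18.63 years.
Total: 6.605 + 9.493 + 31.35 + 18.63 years.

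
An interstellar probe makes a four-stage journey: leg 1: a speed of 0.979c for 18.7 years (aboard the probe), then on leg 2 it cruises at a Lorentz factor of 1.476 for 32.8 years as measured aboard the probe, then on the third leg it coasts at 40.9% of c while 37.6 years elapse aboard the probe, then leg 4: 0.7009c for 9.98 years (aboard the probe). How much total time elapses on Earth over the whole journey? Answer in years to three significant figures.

Δt = 195 years

Leg 1: γ = 1/√(1 − 0.979²) = 1/√0.04156 = 4.905; Δt_1 = 4.905 × 18.7 = 91.73 years.
Leg 2: γ = 1.476; Δt_2 = 1.476 × 32.8 = 48.41 years.
Leg 3: β = 0.409; γ = 1/√(1 − 0.409²) = 1/√0.8327 = 1.096; Δt_3 = 1.096 × 37.6 = 41.20 years.
Leg 4: γ = 1/√(1 − 0.7009²) = 1/√0.5087 = 1.402; Δt_4 = 1.402 × 9.98 = 13.99 years.
Total: 91.73 + 48.41 + 41.20 + 13.99 years.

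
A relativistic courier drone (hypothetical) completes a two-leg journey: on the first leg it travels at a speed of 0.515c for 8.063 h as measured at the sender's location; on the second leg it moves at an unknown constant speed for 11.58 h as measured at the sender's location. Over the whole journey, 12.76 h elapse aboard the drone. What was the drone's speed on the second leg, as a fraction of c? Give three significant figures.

Leg 1: γ = 1/√(1 − 0.515²) = 1/√0.7348 = 1.167; τ_1 = 8.063/1.167 = 6.912 h.
Leg 2: speed unknown; τ_2 = 11.58/γ_2.
Total proper time: 6.912 + τ_2 = 12.76, so τ_2 = 12.76 − 6.912 = 5.848 h.
γ_2 = 11.58/5.848 = 1.980; β = √(1 − 1/γ²) = √0.7449.

β = 0.863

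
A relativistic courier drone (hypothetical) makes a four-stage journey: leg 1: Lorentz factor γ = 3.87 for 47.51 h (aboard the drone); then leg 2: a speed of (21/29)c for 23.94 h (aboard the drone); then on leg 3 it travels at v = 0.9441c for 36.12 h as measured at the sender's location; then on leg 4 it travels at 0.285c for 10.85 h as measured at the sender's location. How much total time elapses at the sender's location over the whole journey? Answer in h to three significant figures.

Leg 1: γ = 3.87; Δt_1 = 3.870 × 47.51 = 183.9 h.
Leg 2: γ = 1/√(1 − (21/29)²) = 29/20 = 1.450; Δt_2 = 1.450 × 23.94 = 34.71 h.
Leg 3: 36.12 h is already measured at the sender's location.
Leg 4: 10.85 h is already measured at the sender's location.
Total: 183.9 + 34.71 + 36.12 + 10.85 h.

Δt = 266 h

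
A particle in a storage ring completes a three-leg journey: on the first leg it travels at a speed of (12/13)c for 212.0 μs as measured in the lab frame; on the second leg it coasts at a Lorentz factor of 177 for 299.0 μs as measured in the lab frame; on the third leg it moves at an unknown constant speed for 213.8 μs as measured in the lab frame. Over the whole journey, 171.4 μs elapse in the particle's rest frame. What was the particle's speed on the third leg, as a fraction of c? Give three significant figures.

Leg 1: γ = 1/√(1 − (12/13)²) = 13/5 = 2.600; τ_1 = 212.0/2.600 = 81.54 μs.
Leg 2: γ = 177; τ_2 = 299.0/177.0 = 1.689 μs.
Leg 3: speed unknown; τ_3 = 213.8/γ_3.
Total proper time: 81.54 + 1.689 + τ_3 = 171.4, so τ_3 = 171.4 − 83.23 = 88.17 μs.
γ_3 = 213.8/88.17 = 2.425; β = √(1 − 1/γ²) = √0.8299.

β = 0.911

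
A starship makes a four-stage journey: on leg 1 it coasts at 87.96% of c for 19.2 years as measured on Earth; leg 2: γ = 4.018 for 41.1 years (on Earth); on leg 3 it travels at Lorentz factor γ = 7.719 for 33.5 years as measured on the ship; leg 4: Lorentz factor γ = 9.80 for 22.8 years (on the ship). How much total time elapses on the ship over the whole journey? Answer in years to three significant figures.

τ = 75.7 years

Leg 1: β = 0.8796; γ = 1/√(1 − 0.8796²) = 1/√0.2263 = 2.102; τ_1 = 19.2/2.102 = 9.134 years.
Leg 2: γ = 4.018; τ_2 = 41.1/4.018 = 10.23 years.
Leg 3: 33.5 years is already measured on the ship.
Leg 4: 22.8 years is already measured on the ship.
Total: 9.134 + 10.23 + 33.50 + 22.80 years.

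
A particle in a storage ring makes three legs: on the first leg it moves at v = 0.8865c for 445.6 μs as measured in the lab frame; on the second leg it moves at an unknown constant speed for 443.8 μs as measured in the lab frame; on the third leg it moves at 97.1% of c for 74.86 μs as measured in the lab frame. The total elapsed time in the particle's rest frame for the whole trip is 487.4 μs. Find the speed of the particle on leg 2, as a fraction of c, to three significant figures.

β = 0.805

Leg 1: γ = 1/√(1 − 0.8865²) = 1/√0.2141 = 2.161; τ_1 = 445.6/2.161 = 206.2 μs.
Leg 2: speed unknown; τ_2 = 443.8/γ_2.
Leg 3: β = 0.971; γ = 1/√(1 − 0.971²) = 1/√0.05716 = 4.183; τ_3 = 74.86/4.183 = 17.90 μs.
Total proper time: 206.2 + τ_2 + 17.90 = 487.4, so τ_2 = 487.4 − 224.1 = 263.3 μs.
γ_2 = 443.8/263.3 = 1.685; β = √(1 − 1/γ²) = √0.6480.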